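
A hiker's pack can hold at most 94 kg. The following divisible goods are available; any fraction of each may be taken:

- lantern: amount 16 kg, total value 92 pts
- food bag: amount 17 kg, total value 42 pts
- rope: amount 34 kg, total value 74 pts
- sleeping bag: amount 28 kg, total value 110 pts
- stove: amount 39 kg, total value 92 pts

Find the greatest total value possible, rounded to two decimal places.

Take in order of value per unit:
- lantern (92/16 per unit): all 16 → value 92, running total 92.00
- sleeping bag (110/28 per unit): all 28 → value 110, running total 202.00
- food bag (42/17 per unit): all 17 → value 42, running total 244.00
- stove (92/39 per unit): 33 of 39 → value 33×92/39 = 77.8462, running total 321.85
Total 321.85.

321.85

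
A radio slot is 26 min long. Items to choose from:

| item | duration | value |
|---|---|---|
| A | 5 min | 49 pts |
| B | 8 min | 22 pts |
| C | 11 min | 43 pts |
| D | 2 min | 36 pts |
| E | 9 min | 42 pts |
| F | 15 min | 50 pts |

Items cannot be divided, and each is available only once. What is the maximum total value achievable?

Check high-value combinations within 26 min:
- A+B+C+D: duration 5+8+11+2=26, value 49+22+43+36=150
- A+B+D+E: duration 5+8+2+9=24, value 49+22+36+42=149
- A+D+F: duration 5+2+15=22, value 49+36+50=135
- A+C+E: duration 5+11+9=25, value 49+43+42=134
- A+C+D: duration 5+11+2=18, value 49+43+36=128
Best: 150 pts.

150 pts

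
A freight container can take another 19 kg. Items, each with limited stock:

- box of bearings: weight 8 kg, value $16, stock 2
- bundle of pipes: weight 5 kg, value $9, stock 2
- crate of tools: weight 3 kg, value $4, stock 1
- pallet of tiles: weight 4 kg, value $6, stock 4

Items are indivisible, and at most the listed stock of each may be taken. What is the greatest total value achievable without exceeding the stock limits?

$36

Top feasible selections:
- 2×box of bearings + 1×crate of tools: weight 19, value 36
- 1×box of bearings + 2×bundle of pipes: weight 18, value 34
- 2×box of bearings: weight 16, value 32
- 1×box of bearings + 1×crate of tools + 2×pallet of tiles: weight 19, value 32
Best: $36.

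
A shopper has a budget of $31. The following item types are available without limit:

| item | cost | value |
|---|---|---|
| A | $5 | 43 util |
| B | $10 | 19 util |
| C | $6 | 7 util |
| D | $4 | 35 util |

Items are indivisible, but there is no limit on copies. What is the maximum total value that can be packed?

Best value-per-unit is D at 35/4; filling with it alone gives 7×35 = 245.
Optimal mix: 3×A + 4×D → cost 31, value 269.

269 util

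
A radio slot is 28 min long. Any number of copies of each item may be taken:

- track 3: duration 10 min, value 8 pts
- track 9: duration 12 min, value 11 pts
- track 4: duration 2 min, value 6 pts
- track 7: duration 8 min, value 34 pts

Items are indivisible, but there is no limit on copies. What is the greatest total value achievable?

114 pts

Best value-per-unit is track 7 at 34/8; filling with it alone gives 3×34 = 102.
Optimal mix: 2×track 4 + 3×track 7 → duration 28, value 114.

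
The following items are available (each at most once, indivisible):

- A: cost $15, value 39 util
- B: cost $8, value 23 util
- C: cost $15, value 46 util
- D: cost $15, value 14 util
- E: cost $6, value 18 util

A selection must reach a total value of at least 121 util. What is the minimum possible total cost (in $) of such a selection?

Subsets with value ≥ 121, sorted by total cost:
- A+B+C+E: cost 44, value 126
- A+B+C+D: cost 53, value 122
Minimum cost: 44 $.

44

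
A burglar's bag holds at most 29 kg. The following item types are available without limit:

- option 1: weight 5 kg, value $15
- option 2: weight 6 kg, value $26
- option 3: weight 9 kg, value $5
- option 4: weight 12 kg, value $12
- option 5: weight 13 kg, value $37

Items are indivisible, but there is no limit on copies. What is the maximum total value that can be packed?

$119

Best value-per-unit is option 2 at 26/6; filling with it alone gives 4×26 = 104.
Optimal mix: 1×option 1 + 4×option 2 → weight 29, value 119.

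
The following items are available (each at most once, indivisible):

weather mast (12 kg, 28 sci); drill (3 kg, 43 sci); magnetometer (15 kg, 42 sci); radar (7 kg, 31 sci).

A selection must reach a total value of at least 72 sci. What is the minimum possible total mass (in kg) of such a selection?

Subsets with value ≥ 72, sorted by total mass:
- drill+radar: mass 10, value 74
- drill+magnetometer: mass 18, value 85
Minimum mass: 10 kg.

10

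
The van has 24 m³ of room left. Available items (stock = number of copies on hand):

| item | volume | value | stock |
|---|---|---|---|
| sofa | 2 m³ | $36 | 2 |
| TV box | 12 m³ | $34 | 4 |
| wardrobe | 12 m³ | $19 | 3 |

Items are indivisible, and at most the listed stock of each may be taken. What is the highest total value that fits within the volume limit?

$106

Top feasible selections:
- 2×sofa + 1×TV box: volume 16, value 106
- 2×sofa + 1×wardrobe: volume 16, value 91
- 2×sofa: volume 4, value 72
- 1×sofa + 1×TV box: volume 14, value 70
Best: $106.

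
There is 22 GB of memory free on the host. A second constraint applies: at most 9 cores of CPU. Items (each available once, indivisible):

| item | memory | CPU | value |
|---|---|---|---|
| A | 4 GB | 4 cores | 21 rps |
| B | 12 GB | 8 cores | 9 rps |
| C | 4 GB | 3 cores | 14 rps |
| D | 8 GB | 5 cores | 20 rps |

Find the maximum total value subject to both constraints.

Feasible sets respecting both limits:
- A+D: memory 12, CPU 9, value 41
- A+C: memory 8, CPU 7, value 35
- C+D: memory 12, CPU 8, value 34
- A: memory 4, CPU 4, value 21
Best: 41 rps.

41 rps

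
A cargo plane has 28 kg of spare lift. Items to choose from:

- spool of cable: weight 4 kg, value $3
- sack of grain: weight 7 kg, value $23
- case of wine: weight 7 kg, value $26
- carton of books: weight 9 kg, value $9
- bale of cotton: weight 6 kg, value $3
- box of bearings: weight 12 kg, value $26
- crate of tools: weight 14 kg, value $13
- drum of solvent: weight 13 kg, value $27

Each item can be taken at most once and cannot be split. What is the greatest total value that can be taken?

$76

Check high-value combinations within 28 kg:
- sack of grain+case of wine+drum of solvent: weight 7+7+13=27, value 23+26+27=76
- sack of grain+case of wine+box of bearings: weight 7+7+12=26, value 23+26+26=75
- sack of grain+case of wine+crate of tools: weight 7+7+14=28, value 23+26+13=62
- spool of cable+sack of grain+case of wine+carton of books: weight 4+7+7+9=27, value 3+23+26+9=61
Best: $76.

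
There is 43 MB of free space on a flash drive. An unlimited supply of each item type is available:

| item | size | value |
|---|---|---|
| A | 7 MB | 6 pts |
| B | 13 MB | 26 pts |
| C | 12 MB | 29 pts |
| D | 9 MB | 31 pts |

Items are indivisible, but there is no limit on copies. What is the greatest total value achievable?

Best value-per-unit is D at 31/9; filling with it alone gives 4×31 = 124.
Optimal mix: 1×A + 4×D → size 43, value 130.

130 pts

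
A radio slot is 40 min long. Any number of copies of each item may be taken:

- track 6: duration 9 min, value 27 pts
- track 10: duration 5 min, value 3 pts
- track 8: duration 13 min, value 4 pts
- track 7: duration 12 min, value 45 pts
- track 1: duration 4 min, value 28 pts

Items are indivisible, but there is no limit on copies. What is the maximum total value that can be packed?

280 pts

Best value-per-unit is track 1 at 28/4, and filling with it alone uses duration 10×4=40. No mix of the others beats 10×28 = 280.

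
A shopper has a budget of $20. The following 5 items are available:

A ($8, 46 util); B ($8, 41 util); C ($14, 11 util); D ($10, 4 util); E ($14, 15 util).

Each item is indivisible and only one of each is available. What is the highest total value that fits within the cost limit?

87 util

Check high-value combinations within $20:
- A+B: cost 8+8=16, value 46+41=87
- A+D: cost 8+10=18, value 46+4=50
- A: cost 8, value 46
- B+D: cost 8+10=18, value 41+4=45
Best: 87 util.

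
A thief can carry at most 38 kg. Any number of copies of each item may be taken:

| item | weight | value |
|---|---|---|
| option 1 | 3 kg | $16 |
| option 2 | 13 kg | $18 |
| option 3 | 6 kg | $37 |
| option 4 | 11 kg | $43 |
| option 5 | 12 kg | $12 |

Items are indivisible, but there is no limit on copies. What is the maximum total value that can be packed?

$222

Best value-per-unit is option 3 at 37/6, and filling with it alone uses weight 6×6=36. No mix of the others beats 6×37 = 222.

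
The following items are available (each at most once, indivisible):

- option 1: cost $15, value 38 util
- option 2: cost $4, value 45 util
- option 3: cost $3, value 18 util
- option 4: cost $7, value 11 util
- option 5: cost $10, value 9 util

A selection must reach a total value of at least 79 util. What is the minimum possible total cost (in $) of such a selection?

Subsets with value ≥ 79, sorted by total cost:
- option 1+option 2: cost 19, value 83
- option 1+option 2+option 3: cost 22, value 101
- option 2+option 3+option 4+option 5: cost 24, value 83
- option 1+option 2+option 4: cost 26, value 94
Minimum cost: 19 $.

19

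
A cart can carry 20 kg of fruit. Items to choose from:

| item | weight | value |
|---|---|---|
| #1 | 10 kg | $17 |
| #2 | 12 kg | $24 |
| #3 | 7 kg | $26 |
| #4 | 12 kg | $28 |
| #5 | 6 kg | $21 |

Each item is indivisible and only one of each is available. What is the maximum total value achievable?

$54

Check high-value combinations within 20 kg:
- #3+#4: weight 7+12=19, value 26+28=54
- #2+#3: weight 12+7=19, value 24+26=50
- #4+#5: weight 12+6=18, value 28+21=49
- #3+#5: weight 7+6=13, value 26+21=47
Best: $54.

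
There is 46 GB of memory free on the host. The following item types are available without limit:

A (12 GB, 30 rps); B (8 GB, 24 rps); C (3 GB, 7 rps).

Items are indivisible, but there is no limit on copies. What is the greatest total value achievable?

Best value-per-unit is B at 24/8; filling with it alone gives 5×24 = 120.
Optimal mix: 5×B + 2×C → memory 46, value 134.

134 rps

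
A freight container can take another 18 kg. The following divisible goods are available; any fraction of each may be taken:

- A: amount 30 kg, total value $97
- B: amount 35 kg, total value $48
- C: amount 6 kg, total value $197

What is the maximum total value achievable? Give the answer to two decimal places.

235.80

Take in order of value per unit:
- C (197/6 per unit): all 6 → value 197, running total 197.00
- A (97/30 per unit): 12 of 30 → value 12×97/30 = 38.8000, running total 235.80
Total 235.80.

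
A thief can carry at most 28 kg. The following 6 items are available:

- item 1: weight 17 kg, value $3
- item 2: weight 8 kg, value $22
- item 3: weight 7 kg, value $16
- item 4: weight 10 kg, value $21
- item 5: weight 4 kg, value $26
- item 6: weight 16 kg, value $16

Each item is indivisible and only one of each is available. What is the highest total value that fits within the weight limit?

Check high-value combinations within 28 kg:
- item 2+item 4+item 5: weight 8+10+4=22, value 22+21+26=69
- item 2+item 3+item 5: weight 8+7+4=19, value 22+16+26=64
- item 2+item 5+item 6: weight 8+4+16=28, value 22+26+16=64
- item 3+item 4+item 5: weight 7+10+4=21, value 16+21+26=63
- item 2+item 3+item 4: weight 8+7+10=25, value 22+16+21=59
Best: $69.

$69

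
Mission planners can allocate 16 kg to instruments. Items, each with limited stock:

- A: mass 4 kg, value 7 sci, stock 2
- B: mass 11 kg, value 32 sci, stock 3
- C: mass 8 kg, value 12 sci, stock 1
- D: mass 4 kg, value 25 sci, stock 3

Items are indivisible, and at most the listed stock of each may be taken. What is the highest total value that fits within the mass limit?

Top feasible selections:
- 1×A + 3×D: mass 16, value 82
- 3×D: mass 12, value 75
- 2×A + 2×D: mass 16, value 64
- 1×C + 2×D: mass 16, value 62
Best: 82 sci.

82 sci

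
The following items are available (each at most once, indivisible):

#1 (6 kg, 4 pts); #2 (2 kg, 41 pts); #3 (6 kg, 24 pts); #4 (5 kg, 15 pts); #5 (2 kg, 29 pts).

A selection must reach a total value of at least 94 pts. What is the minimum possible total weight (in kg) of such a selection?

Subsets with value ≥ 94, sorted by total weight:
- #2+#3+#5: weight 10, value 94
- #2+#3+#4+#5: weight 15, value 109
Minimum weight: 10 kg.

10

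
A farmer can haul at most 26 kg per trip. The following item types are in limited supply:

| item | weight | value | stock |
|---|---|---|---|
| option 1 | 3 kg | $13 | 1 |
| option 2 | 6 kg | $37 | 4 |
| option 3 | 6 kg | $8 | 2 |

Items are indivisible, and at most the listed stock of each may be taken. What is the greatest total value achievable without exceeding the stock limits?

$148

Best selections within weight 26 and stock limits:
- 4×option 2: weight 24, value 148
- 1×option 1 + 3×option 2: weight 21, value 124
- 3×option 2 + 1×option 3: weight 24, value 119
Best: $148.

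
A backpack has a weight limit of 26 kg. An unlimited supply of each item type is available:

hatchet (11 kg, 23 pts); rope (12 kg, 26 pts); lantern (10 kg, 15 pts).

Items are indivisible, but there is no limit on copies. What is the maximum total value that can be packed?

Best value-per-unit is rope at 26/12, and filling with it alone uses weight 2×12=24. No mix of the others beats 2×26 = 52.

52 pts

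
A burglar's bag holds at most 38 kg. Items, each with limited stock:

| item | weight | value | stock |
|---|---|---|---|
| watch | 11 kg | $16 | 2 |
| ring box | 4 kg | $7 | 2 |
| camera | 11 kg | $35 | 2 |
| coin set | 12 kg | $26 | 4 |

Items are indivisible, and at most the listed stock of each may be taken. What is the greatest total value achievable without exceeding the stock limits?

$103

Best selections within weight 38 and stock limits:
- 1×ring box + 2×camera + 1×coin set: weight 38, value 103
- 2×camera + 1×coin set: weight 34, value 96
Best: $103.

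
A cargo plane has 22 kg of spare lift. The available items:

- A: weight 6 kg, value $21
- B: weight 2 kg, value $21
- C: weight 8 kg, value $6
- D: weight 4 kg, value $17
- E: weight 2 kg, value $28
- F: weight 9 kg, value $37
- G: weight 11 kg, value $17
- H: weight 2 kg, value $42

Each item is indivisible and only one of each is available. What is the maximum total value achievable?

$149

This is a 0/1 knapsack; check combinations near the capacity.
- A+B+E+F+H: weight 6+2+2+9+2=21, value 21+21+28+37+42=149
- B+D+E+F+H: weight 2+4+2+9+2=19, value 21+17+28+37+42=145
- A+B+D+E+H: weight 6+2+4+2+2=16, value 21+21+17+28+42=129
Best: $149.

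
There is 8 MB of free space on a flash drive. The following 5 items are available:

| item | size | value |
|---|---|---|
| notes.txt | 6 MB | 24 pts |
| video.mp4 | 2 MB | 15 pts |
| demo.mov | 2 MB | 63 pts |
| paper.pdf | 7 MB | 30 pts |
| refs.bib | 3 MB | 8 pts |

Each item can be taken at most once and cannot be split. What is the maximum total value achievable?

This is a 0/1 knapsack; check combinations near the capacity.
- notes.txt+demo.mov: size 6+2=8, value 24+63=87
- video.mp4+demo.mov+refs.bib: size 2+2+3=7, value 15+63+8=86
- video.mp4+demo.mov: size 2+2=4, value 15+63=78
- demo.mov+refs.bib: size 2+3=5, value 63+8=71
Best: 87 pts.

87 pts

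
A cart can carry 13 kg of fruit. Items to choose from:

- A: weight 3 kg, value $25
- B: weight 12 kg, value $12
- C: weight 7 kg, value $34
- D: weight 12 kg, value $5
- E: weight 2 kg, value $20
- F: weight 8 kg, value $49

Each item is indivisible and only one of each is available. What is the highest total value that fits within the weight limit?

Check high-value combinations within 13 kg:
- A+E+F: weight 3+2+8=13, value 25+20+49=94
- A+C+E: weight 3+7+2=12, value 25+34+20=79
- A+F: weight 3+8=11, value 25+49=74
- E+F: weight 2+8=10, value 20+49=69
- A+C: weight 3+7=10, value 25+34=59
Best: $94.

$94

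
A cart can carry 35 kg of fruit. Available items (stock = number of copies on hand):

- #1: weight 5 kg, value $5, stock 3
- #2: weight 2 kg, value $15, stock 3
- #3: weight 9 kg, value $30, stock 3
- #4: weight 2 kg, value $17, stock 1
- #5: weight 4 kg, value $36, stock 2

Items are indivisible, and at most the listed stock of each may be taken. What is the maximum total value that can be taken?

Top feasible selections:
- 3×#2 + 2×#3 + 1×#4 + 2×#5: weight 34, value 194
- 2×#2 + 2×#3 + 1×#4 + 2×#5: weight 32, value 179
Best: $194.

$194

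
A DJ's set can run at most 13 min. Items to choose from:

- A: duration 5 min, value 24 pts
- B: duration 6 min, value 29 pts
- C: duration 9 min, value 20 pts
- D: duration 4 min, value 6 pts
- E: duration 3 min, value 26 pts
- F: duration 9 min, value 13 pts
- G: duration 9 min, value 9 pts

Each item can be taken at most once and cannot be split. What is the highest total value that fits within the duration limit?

Check high-value combinations within 13 min:
- B+D+E: duration 6+4+3=13, value 29+6+26=61
- A+D+E: duration 5+4+3=12, value 24+6+26=56
- B+E: duration 6+3=9, value 29+26=55
- A+B: duration 5+6=11, value 24+29=53
- A+E: duration 5+3=8, value 24+26=50
Best: 61 pts.

61 pts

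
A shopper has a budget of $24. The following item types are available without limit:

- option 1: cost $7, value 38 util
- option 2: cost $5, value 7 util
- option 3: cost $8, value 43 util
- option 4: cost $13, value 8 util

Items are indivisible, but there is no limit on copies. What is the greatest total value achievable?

Best value-per-unit is option 1 at 38/7; filling with it alone gives 3×38 = 114.
Optimal mix: 3×option 3 → cost 24, value 129.

129 util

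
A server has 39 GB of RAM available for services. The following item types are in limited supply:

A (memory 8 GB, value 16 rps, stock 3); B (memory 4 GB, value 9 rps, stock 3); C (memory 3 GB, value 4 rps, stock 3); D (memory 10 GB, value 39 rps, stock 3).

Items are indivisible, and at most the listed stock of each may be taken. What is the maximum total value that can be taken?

135 rps

Best selections within memory 39 and stock limits:
- 2×B + 3×D: memory 38, value 135
- 1×A + 3×D: memory 38, value 133
- 1×B + 1×C + 3×D: memory 37, value 130
Best: 135 rps.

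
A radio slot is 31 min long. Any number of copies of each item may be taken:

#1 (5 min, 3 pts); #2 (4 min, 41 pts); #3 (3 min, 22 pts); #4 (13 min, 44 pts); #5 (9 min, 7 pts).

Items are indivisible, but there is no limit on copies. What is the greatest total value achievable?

Best value-per-unit is #2 at 41/4; filling with it alone gives 7×41 = 287.
Optimal mix: 7×#2 + 1×#3 → duration 31, value 309.

309 pts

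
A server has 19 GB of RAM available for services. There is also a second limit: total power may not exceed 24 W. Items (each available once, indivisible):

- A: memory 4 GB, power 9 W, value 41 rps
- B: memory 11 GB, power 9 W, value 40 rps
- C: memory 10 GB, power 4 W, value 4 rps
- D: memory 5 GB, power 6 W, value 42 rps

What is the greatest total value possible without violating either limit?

87 rps

Feasible sets respecting both limits:
- A+C+D: memory 19, power 19, value 87
- A+D: memory 9, power 15, value 83
- B+D: memory 16, power 15, value 82
Best: 87 rps.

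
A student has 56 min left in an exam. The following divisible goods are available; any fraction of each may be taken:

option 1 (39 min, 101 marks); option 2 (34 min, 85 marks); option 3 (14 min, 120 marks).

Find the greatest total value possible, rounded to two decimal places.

Take in order of value per unit:
- option 3 (120/14 per unit): all 14 → value 120, running total 120.00
- option 1 (101/39 per unit): all 39 → value 101, running total 221.00
- option 2 (85/34 per unit): 3 of 34 → value 3×85/34 = 7.5000, running total 228.50
Total 228.50.

228.50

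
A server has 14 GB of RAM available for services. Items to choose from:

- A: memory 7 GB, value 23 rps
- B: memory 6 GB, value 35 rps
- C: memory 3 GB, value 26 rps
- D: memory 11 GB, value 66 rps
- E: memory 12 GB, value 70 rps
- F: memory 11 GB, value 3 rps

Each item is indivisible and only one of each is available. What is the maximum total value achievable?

Check high-value combinations within 14 GB:
- C+D: memory 3+11=14, value 26+66=92
- E: memory 12, value 70
- D: memory 11, value 66
Best: 92 rps.

92 rps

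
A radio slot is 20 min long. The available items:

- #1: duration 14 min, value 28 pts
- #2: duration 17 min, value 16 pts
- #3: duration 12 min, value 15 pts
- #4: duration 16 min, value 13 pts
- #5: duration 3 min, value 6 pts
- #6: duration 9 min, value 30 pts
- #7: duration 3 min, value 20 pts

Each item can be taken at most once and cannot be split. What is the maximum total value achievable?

56 pts

Check high-value combinations within 20 min:
- #5+#6+#7: duration 3+9+3=15, value 6+30+20=56
- #1+#5+#7: duration 14+3+3=20, value 28+6+20=54
- #6+#7: duration 9+3=12, value 30+20=50
- #1+#7: duration 14+3=17, value 28+20=48
Best: 56 pts.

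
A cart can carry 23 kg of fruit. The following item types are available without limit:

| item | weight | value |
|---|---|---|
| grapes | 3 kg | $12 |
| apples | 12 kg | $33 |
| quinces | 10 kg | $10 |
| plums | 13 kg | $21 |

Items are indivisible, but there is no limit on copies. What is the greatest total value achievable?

Best value-per-unit is grapes at 12/3, and filling with it alone uses weight 7×3=21. No mix of the others beats 7×12 = 84.

$84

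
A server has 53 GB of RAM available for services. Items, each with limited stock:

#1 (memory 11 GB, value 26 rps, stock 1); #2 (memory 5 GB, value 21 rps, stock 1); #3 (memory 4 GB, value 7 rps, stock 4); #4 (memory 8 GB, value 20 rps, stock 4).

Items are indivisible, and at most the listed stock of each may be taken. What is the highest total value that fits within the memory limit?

Best selections within memory 53 and stock limits:
- 1×#1 + 1×#2 + 1×#3 + 4×#4: memory 52, value 134
- 1×#2 + 4×#3 + 4×#4: memory 53, value 129
- 1×#1 + 1×#2 + 3×#3 + 3×#4: memory 52, value 128
Best: 134 rps.

134 rps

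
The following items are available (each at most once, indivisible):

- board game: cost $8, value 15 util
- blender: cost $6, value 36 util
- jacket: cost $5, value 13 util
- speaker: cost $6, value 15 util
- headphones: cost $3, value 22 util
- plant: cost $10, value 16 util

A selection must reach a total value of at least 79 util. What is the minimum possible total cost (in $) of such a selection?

Subsets with value ≥ 79, sorted by total cost:
- blender+jacket+speaker+headphones: cost 20, value 86
- board game+blender+jacket+headphones: cost 22, value 86
- board game+blender+speaker+headphones: cost 23, value 88
- blender+jacket+headphones+plant: cost 24, value 87
Minimum cost: 20 $.

20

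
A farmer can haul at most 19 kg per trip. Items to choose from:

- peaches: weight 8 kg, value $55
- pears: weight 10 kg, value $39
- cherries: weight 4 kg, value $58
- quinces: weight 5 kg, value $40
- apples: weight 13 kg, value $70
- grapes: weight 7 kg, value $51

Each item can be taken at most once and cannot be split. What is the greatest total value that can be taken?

$164

Check high-value combinations within 19 kg:
- peaches+cherries+grapes: weight 8+4+7=19, value 55+58+51=164
- peaches+cherries+quinces: weight 8+4+5=17, value 55+58+40=153
- cherries+quinces+grapes: weight 4+5+7=16, value 58+40+51=149
- pears+cherries+quinces: weight 10+4+5=19, value 39+58+40=137
- cherries+apples: weight 4+13=17, value 58+70=128
Best: $164.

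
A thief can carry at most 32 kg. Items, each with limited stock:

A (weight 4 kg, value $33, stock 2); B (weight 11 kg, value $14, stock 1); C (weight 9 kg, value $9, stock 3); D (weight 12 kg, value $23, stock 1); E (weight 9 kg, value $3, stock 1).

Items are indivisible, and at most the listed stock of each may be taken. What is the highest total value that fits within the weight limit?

Best selections within weight 32 and stock limits:
- 2×A + 1×B + 1×D: weight 31, value 103
- 2×A + 1×C + 1×D: weight 29, value 98
- 2×A + 1×D + 1×E: weight 29, value 92
Best: $103.

$103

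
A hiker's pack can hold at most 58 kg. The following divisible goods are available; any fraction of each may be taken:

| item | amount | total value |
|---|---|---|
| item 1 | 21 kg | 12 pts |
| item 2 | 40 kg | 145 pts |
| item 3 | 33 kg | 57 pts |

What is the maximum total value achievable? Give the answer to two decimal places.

Take in order of value per unit:
- item 2 (145/40 per unit): all 40 → value 145, running total 145.00
- item 3 (57/33 per unit): 18 of 33 → value 18×57/33 = 31.0909, running total 176.09
Total 176.09.

176.09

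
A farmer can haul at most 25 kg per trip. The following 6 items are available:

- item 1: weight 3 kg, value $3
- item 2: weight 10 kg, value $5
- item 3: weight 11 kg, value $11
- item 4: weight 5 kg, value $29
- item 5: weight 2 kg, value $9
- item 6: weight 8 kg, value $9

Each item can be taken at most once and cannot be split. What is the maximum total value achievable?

$52

Check high-value combinations within 25 kg:
- item 1+item 3+item 4+item 5: weight 3+11+5+2=21, value 3+11+29+9=52
- item 2+item 4+item 5+item 6: weight 10+5+2+8=25, value 5+29+9+9=52
- item 1+item 4+item 5+item 6: weight 3+5+2+8=18, value 3+29+9+9=50
- item 3+item 4+item 5: weight 11+5+2=18, value 11+29+9=49
- item 3+item 4+item 6: weight 11+5+8=24, value 11+29+9=49
Best: $52.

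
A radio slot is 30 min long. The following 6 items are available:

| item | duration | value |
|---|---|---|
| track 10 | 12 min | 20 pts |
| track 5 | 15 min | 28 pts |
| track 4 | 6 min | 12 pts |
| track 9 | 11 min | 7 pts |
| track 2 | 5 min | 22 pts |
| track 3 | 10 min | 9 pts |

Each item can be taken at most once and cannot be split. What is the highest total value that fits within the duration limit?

62 pts

This is a 0/1 knapsack; check combinations near the capacity.
- track 5+track 4+track 2: duration 15+6+5=26, value 28+12+22=62
- track 5+track 2+track 3: duration 15+5+10=30, value 28+22+9=59
- track 10+track 4+track 2: duration 12+6+5=23, value 20+12+22=54
- track 10+track 2+track 3: duration 12+5+10=27, value 20+22+9=51
Best: 62 pts.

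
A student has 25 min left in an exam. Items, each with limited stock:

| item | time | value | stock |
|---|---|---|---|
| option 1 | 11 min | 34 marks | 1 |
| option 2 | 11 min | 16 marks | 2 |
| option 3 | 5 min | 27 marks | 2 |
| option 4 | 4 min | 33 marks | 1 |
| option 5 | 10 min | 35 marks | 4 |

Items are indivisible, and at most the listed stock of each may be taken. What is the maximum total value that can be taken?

Top feasible selections:
- 2×option 3 + 1×option 4 + 1×option 5: time 24, value 122
- 1×option 1 + 2×option 3 + 1×option 4: time 25, value 121
Best: 122 marks.

122 marks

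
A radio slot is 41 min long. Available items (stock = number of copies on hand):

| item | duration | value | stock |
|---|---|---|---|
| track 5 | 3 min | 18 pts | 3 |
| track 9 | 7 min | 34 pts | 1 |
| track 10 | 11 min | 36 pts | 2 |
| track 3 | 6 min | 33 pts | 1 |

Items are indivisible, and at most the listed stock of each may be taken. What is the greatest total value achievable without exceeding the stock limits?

175 pts

Best selections within duration 41 and stock limits:
- 2×track 5 + 1×track 9 + 2×track 10 + 1×track 3: duration 41, value 175
- 3×track 5 + 1×track 9 + 2×track 10: duration 38, value 160
- 3×track 5 + 2×track 10 + 1×track 3: duration 37, value 159
- 3×track 5 + 1×track 9 + 1×track 10 + 1×track 3: duration 33, value 157
Best: 175 pts.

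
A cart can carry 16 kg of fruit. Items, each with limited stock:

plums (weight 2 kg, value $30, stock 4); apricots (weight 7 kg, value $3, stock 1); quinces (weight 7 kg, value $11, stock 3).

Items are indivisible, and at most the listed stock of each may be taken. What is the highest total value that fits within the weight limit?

Top feasible selections:
- 4×plums + 1×quinces: weight 15, value 131
- 4×plums + 1×apricots: weight 15, value 123
Best: $131.

$131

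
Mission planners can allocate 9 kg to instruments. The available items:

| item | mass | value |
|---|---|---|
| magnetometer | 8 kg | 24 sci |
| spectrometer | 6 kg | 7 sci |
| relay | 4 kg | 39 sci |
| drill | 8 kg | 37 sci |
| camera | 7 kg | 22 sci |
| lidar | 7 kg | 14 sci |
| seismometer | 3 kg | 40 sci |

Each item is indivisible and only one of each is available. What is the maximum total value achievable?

This is a 0/1 knapsack; check combinations near the capacity.
- relay+seismometer: mass 4+3=7, value 39+40=79
- spectrometer+seismometer: mass 6+3=9, value 7+40=47
- seismometer: mass 3, value 40
Best: 79 sci.

79 sci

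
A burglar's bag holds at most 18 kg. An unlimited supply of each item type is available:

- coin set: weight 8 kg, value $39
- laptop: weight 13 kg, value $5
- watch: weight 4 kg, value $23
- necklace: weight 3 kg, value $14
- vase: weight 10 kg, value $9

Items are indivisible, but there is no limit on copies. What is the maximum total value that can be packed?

$97

Best value-per-unit is watch at 23/4; filling with it alone gives 4×23 = 92.
Optimal mix: 3×watch + 2×necklace → weight 18, value 97.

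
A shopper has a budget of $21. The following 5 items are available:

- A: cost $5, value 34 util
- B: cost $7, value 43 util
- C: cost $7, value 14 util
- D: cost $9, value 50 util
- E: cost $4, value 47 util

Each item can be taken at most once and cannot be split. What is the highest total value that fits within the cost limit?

140 util

Check high-value combinations within $21:
- B+D+E: cost 7+9+4=20, value 43+50+47=140
- A+D+E: cost 5+9+4=18, value 34+50+47=131
- A+B+D: cost 5+7+9=21, value 34+43+50=127
- A+B+E: cost 5+7+4=16, value 34+43+47=124
- C+D+E: cost 7+9+4=20, value 14+50+47=111
Best: 140 util.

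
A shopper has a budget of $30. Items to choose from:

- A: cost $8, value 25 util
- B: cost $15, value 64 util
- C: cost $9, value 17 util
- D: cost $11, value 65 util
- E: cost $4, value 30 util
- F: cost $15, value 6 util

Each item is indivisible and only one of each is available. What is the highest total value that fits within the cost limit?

Check high-value combinations within $30:
- B+D+E: cost 15+11+4=30, value 64+65+30=159
- B+D: cost 15+11=26, value 64+65=129
- A+D+E: cost 8+11+4=23, value 25+65+30=120
- A+B+E: cost 8+15+4=27, value 25+64+30=119
Best: 159 util.

159 util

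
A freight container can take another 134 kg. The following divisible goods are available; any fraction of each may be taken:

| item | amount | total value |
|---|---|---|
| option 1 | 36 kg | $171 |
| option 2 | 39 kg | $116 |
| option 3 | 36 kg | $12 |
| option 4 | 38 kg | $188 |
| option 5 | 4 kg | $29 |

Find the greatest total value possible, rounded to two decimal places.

Take in order of value per unit:
- option 5 (29/4 per unit): all 4 → value 29, running total 29.00
- option 4 (188/38 per unit): all 38 → value 188, running total 217.00
- option 1 (171/36 per unit): all 36 → value 171, running total 388.00
- option 2 (116/39 per unit): all 39 → value 116, running total 504.00
- option 3 (12/36 per unit): 17 of 36 → value 17×12/36 = 5.6667, running total 509.67
Total 509.67.

509.67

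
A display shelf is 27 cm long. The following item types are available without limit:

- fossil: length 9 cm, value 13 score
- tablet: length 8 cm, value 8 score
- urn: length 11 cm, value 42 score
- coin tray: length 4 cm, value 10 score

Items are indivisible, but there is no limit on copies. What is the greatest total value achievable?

94 score

Best value-per-unit is urn at 42/11; filling with it alone gives 2×42 = 84.
Optimal mix: 2×urn + 1×coin tray → length 26, value 94.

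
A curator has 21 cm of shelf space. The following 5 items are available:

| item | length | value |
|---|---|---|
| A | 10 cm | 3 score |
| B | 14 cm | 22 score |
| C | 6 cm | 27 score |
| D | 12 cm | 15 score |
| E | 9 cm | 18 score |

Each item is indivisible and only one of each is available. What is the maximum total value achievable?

49 score

Check high-value combinations within 21 cm:
- B+C: length 14+6=20, value 22+27=49
- C+E: length 6+9=15, value 27+18=45
- C+D: length 6+12=18, value 27+15=42
- D+E: length 12+9=21, value 15+18=33
Best: 49 score.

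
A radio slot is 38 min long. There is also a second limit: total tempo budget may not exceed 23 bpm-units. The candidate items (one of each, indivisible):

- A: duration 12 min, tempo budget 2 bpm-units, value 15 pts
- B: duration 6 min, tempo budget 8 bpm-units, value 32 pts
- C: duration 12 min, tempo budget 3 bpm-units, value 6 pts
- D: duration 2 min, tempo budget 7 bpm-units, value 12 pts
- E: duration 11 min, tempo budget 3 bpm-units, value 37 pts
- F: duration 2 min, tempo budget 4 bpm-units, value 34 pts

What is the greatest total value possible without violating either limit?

Feasible sets respecting both limits:
- A+B+E+F: duration 31, tempo budget 17, value 118
- B+D+E+F: duration 21, tempo budget 22, value 115
- B+C+E+F: duration 31, tempo budget 18, value 109
- B+E+F: duration 19, tempo budget 15, value 103
Best: 118 pts.

118 pts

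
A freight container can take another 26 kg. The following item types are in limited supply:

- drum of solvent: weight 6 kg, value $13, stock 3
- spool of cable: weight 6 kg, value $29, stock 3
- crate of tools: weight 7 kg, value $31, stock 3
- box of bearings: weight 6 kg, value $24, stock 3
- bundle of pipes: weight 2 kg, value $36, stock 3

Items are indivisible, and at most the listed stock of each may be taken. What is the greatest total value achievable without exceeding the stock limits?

$199

Best selections within weight 26 and stock limits:
- 1×spool of cable + 2×crate of tools + 3×bundle of pipes: weight 26, value 199
- 2×spool of cable + 1×crate of tools + 3×bundle of pipes: weight 25, value 197
- 3×spool of cable + 3×bundle of pipes: weight 24, value 195
Best: $199.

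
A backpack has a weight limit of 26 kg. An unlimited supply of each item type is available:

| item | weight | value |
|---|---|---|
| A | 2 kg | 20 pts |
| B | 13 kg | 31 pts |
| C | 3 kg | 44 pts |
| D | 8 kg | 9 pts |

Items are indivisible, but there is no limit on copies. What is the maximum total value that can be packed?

372 pts

Best value-per-unit is C at 44/3; filling with it alone gives 8×44 = 352.
Optimal mix: 1×A + 8×C → weight 26, value 372.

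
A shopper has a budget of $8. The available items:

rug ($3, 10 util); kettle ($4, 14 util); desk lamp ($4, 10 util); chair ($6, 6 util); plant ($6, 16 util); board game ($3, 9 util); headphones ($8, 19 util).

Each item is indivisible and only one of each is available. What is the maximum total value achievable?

This is a 0/1 knapsack; check combinations near the capacity.
- rug+kettle: cost 3+4=7, value 10+14=24
- kettle+desk lamp: cost 4+4=8, value 14+10=24
- kettle+board game: cost 4+3=7, value 14+9=23
- rug+desk lamp: cost 3+4=7, value 10+10=20
Best: 24 util.

24 util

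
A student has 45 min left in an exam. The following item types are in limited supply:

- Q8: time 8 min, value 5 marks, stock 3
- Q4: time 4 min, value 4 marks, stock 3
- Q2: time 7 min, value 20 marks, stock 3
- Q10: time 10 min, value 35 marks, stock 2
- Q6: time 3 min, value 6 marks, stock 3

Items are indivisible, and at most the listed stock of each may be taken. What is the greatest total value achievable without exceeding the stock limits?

Top feasible selections:
- 3×Q2 + 2×Q10 + 1×Q6: time 44, value 136
- 1×Q4 + 3×Q2 + 2×Q10: time 45, value 134
- 3×Q2 + 2×Q10: time 41, value 130
Best: 136 marks.

136 marks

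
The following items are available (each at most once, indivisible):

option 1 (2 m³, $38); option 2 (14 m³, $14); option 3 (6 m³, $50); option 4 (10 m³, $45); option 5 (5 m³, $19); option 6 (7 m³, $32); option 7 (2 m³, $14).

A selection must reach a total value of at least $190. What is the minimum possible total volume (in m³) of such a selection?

32

Subsets with value ≥ 190, sorted by total volume:
- option 1+option 3+option 4+option 5+option 6+option 7: volume 32, value 198
- option 1+option 2+option 3+option 4+option 6+option 7: volume 41, value 193
Minimum volume: 32 m³.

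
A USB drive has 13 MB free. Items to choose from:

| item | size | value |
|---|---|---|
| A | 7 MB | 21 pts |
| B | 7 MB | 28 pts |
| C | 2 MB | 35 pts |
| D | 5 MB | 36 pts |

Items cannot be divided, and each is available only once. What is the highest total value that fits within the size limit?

71 pts

This is a 0/1 knapsack; check combinations near the capacity.
- C+D: size 2+5=7, value 35+36=71
- B+D: size 7+5=12, value 28+36=64
- B+C: size 7+2=9, value 28+35=63
- A+D: size 7+5=12, value 21+36=57
Best: 71 pts.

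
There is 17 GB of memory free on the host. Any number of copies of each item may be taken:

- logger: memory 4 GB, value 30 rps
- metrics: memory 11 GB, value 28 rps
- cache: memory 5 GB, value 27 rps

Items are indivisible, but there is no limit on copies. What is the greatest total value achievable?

Best value-per-unit is logger at 30/4, and filling with it alone uses memory 4×4=16. No mix of the others beats 4×30 = 120.

120 rps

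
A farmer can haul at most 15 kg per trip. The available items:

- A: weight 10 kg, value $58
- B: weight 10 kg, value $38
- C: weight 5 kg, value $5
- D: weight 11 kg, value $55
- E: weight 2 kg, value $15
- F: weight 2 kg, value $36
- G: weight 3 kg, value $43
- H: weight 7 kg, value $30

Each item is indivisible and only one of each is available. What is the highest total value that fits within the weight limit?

$137

Check high-value combinations within 15 kg:
- A+F+G: weight 10+2+3=15, value 58+36+43=137
- E+F+G+H: weight 2+2+3+7=14, value 15+36+43+30=124
- B+F+G: weight 10+2+3=15, value 38+36+43=117
- A+E+G: weight 10+2+3=15, value 58+15+43=116
- F+G+H: weight 2+3+7=12, value 36+43+30=109
Best: $137.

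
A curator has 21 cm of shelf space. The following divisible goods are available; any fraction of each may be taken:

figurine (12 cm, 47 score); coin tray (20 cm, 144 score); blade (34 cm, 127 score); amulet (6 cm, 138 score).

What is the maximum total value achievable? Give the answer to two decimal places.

246.00

Take in order of value per unit:
- amulet (138/6 per unit): all 6 → value 138, running total 138.00
- coin tray (144/20 per unit): 15 of 20 → value 15×144/20 = 108.0000, running total 246.00
Total 246.00.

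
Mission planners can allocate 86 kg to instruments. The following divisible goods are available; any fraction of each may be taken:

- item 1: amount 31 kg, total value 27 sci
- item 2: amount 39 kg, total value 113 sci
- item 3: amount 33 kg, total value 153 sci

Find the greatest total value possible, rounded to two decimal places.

278.19

Take in order of value per unit:
- item 3 (153/33 per unit): all 33 → value 153, running total 153.00
- item 2 (113/39 per unit): all 39 → value 113, running total 266.00
- item 1 (27/31 per unit): 14 of 31 → value 14×27/31 = 12.1935, running total 278.19
Total 278.19.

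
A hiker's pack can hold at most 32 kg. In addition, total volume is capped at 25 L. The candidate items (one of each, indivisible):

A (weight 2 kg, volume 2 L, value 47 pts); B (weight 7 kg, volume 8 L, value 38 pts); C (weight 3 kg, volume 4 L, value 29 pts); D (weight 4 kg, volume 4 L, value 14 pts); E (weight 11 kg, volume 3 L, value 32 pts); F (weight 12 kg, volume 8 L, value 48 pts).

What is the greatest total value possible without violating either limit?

Feasible sets respecting both limits:
- A+C+D+E+F: weight 32, volume 21, value 170
- A+B+E+F: weight 32, volume 21, value 165
- A+B+C+F: weight 24, volume 22, value 162
Best: 170 pts.

170 pts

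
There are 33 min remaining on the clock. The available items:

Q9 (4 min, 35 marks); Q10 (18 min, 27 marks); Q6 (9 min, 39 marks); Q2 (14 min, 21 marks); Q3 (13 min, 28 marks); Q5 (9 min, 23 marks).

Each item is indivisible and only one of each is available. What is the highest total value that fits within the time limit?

Check high-value combinations within 33 min:
- Q9+Q6+Q3: time 4+9+13=26, value 35+39+28=102
- Q9+Q10+Q6: time 4+18+9=31, value 35+27+39=101
- Q9+Q6+Q5: time 4+9+9=22, value 35+39+23=97
- Q9+Q6+Q2: time 4+9+14=27, value 35+39+21=95
Best: 102 marks.

102 marks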